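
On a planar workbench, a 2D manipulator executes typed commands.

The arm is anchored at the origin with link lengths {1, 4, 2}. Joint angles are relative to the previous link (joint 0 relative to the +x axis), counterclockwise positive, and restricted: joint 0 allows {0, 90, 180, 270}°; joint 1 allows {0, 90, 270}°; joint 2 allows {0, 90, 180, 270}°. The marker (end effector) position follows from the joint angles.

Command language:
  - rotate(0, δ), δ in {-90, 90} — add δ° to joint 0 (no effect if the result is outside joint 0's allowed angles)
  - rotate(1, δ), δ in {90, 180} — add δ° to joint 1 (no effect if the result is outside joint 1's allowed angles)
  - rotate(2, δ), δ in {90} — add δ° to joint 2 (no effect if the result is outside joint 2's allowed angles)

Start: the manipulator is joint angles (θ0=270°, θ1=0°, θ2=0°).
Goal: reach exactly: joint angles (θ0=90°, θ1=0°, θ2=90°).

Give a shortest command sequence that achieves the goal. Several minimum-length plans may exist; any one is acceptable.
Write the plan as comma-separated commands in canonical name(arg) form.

t0: joint angles (θ0=270°, θ1=0°, θ2=0°)
t=1 rotate(2, 90) ⇒ joint angles (θ0=270°, θ1=0°, θ2=90°)
t=2 rotate(0, 90) ⇒ joint angles (θ0=0°, θ1=0°, θ2=90°)
t=3 rotate(0, 90) ⇒ joint angles (θ0=90°, θ1=0°, θ2=90°)
shorter routes all fall short; 3 is best.

rotate(2, 90), rotate(0, 90), rotate(0, 90)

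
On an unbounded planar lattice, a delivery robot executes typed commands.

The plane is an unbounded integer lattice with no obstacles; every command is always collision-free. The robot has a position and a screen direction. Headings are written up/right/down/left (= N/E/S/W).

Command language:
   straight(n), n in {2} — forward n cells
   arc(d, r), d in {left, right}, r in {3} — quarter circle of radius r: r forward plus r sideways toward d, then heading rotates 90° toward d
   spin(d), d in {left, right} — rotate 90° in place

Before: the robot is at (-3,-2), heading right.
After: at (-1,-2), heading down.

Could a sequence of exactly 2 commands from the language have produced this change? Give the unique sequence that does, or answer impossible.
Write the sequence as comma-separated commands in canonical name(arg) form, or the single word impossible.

straight(2), spin(right)

key: running spin(right) before straight(2) would end elsewhere — order is forced
from: at (-3,-2), heading right
[1] after straight(2): at (-1,-2), heading right
[2] after spin(right): at (-1,-2), heading down
uniquely the one of 25 2-step routes that fits.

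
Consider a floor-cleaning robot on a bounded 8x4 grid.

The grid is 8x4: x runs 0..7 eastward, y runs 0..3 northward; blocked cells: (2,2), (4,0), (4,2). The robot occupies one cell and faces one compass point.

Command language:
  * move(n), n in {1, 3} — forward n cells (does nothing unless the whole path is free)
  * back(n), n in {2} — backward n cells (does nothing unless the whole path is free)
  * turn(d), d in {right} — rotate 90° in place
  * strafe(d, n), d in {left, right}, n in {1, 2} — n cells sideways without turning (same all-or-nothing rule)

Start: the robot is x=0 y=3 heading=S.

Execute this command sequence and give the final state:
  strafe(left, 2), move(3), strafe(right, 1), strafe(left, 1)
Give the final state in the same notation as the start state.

initial: x=0 y=3 heading=S
1. strafe(left, 2) → x=2 y=3 heading=S
2. move(3) → x=2 y=3 heading=S
3. strafe(right, 1) → x=1 y=3 heading=S
4. strafe(left, 1) → x=2 y=3 heading=S

x=2 y=3 heading=S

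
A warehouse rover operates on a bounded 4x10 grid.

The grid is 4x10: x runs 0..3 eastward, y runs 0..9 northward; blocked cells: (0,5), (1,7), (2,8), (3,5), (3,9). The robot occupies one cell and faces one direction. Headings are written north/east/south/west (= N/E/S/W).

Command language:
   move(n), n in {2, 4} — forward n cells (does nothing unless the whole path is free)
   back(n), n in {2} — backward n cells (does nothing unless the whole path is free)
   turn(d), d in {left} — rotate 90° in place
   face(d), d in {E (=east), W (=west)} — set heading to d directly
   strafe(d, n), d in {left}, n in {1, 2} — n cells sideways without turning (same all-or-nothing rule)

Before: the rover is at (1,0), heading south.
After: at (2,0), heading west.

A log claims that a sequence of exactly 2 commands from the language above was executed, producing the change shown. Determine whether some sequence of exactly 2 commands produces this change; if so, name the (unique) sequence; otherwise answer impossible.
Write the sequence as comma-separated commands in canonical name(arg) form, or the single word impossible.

strafe(left, 1), face(W)

key: running face(W) before strafe(left, 1) would end elsewhere — order is forced
start: at (1,0), heading south
step 1 (strafe(left, 1)): at (2,0), heading south
step 2 (face(W)): at (2,0), heading west
no rival 2-sequence matches.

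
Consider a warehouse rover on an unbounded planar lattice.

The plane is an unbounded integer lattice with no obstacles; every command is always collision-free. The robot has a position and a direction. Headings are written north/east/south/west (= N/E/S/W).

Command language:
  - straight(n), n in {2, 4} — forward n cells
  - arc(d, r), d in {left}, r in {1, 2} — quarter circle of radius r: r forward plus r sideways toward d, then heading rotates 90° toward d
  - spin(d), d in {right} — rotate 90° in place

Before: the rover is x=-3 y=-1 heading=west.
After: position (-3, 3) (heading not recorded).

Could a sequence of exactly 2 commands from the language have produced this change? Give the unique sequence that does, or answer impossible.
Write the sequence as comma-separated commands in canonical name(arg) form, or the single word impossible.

key: order matters: swapping spin(right) and straight(4) lands elsewhere
initial: x=-3 y=-1 heading=west
1. spin(right) → x=-3 y=-1 heading=north
2. straight(4) → x=-3 y=3 heading=north
uniquely the one of 25 2-step routes that fits.

spin(right), straight(4)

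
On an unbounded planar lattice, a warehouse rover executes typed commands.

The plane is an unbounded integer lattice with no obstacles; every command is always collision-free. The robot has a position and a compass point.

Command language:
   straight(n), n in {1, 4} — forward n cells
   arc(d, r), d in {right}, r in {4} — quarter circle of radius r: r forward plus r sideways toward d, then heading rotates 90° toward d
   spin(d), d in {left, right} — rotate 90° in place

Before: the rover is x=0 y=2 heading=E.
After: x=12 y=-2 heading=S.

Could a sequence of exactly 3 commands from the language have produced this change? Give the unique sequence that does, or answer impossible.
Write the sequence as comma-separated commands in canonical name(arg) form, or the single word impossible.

key: order matters: swapping straight(4) and arc(right, 4) lands elsewhere
from: x=0 y=2 heading=E
1. straight(4) → x=4 y=2 heading=E
2. straight(4) → x=8 y=2 heading=E
3. arc(right, 4) → x=12 y=-2 heading=S
no rival 3-sequence matches.

straight(4), straight(4), arc(right, 4)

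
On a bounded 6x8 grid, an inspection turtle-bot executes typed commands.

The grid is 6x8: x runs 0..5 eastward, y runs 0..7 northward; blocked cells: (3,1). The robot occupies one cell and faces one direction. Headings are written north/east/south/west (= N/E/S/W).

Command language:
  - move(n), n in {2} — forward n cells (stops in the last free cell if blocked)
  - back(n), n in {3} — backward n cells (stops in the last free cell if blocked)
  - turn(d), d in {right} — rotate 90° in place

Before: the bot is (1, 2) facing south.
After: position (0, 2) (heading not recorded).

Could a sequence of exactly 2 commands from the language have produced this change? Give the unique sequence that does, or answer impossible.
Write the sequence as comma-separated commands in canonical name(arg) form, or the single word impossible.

turn(right), move(2)

key: order matters: swapping turn(right) and move(2) lands elsewhere
begin: (1, 2) facing south
t=1 turn(right) ⇒ (1, 2) facing west
t=2 move(2) ⇒ (0, 2) facing west
no rival 2-sequence matches.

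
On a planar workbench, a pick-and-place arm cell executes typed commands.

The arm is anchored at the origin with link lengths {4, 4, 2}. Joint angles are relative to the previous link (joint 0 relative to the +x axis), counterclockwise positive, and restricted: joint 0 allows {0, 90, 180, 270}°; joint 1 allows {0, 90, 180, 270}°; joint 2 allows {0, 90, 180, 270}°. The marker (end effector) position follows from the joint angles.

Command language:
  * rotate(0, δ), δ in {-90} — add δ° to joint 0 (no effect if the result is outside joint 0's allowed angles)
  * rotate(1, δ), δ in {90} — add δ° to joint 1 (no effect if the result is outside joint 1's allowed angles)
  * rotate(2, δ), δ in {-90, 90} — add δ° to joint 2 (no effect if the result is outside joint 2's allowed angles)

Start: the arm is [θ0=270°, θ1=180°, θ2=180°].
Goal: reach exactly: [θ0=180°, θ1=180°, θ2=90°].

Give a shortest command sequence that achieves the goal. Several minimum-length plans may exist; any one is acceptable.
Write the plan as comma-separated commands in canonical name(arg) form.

rotate(2, -90), rotate(0, -90)

initial: [θ0=270°, θ1=180°, θ2=180°]
t=1 rotate(2, -90) ⇒ [θ0=270°, θ1=180°, θ2=90°]
t=2 rotate(0, -90) ⇒ [θ0=180°, θ1=180°, θ2=90°]
shorter routes all fall short; 2 is best.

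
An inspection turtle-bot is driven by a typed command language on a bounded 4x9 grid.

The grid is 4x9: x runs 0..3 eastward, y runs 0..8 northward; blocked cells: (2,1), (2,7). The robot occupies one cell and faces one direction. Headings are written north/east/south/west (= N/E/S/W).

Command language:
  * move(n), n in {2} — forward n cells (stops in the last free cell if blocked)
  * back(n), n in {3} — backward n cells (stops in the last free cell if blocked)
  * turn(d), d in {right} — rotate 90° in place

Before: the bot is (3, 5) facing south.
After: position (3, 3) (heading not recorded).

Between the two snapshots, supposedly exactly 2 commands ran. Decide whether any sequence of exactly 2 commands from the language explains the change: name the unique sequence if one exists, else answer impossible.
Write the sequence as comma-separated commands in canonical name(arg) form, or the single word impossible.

move(2), turn(right)

key: running turn(right) before move(2) would end elsewhere — order is forced
from: (3, 5) facing south
step 1 (move(2)): (3, 3) facing south
step 2 (turn(right)): (3, 3) facing west
uniquely the one of 9 2-step routes that fits.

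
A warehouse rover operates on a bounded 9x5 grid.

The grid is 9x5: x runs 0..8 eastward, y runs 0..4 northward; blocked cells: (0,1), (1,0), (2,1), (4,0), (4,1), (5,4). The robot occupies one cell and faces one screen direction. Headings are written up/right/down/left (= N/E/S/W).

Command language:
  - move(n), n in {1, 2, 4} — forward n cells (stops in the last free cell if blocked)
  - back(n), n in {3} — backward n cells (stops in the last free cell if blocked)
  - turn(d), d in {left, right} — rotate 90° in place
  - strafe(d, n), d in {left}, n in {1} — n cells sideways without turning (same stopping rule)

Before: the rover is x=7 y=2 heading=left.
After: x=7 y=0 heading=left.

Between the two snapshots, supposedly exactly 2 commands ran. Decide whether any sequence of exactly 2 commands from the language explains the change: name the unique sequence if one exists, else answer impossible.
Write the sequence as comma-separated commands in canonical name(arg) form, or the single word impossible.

strafe(left, 1), strafe(left, 1)

key: heading stays W — no command in the sequence turns
from: x=7 y=2 heading=left
[1] after strafe(left, 1): x=7 y=1 heading=left
[2] after strafe(left, 1): x=7 y=0 heading=left
all 49 alternatives checked — unique.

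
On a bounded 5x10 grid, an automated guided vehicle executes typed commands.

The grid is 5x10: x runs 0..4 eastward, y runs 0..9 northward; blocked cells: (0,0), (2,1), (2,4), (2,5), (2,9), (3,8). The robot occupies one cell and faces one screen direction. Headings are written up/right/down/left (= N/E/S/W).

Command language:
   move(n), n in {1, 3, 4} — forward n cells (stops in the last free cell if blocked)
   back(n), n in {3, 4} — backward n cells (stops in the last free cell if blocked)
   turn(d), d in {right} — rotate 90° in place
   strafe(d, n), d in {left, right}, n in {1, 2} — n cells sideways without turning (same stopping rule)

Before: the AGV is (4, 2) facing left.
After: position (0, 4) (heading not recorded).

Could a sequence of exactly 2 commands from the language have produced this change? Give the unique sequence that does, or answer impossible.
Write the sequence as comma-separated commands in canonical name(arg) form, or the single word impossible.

key: order matters: swapping move(4) and strafe(right, 2) lands elsewhere
t0: (4, 2) facing left
step 1 (move(4)): (0, 2) facing left
step 2 (strafe(right, 2)): (0, 4) facing left
no other 2-command option fits: unique.

move(4), strafe(right, 2)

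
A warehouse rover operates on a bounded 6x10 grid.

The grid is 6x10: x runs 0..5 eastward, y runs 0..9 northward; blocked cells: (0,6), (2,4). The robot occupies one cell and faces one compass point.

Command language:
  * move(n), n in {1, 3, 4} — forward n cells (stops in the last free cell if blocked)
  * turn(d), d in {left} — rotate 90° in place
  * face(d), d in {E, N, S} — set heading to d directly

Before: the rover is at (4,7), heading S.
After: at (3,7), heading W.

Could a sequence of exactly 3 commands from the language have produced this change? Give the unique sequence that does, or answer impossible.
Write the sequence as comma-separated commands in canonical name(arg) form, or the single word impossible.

face(N), turn(left), move(1)

key: position moved to (3,7) AND the heading swung to W — translation plus rotation needed
t0: at (4,7), heading S
1. face(N) → at (4,7), heading N
2. turn(left) → at (4,7), heading W
3. move(1) → at (3,7), heading W
no rival 3-sequence matches.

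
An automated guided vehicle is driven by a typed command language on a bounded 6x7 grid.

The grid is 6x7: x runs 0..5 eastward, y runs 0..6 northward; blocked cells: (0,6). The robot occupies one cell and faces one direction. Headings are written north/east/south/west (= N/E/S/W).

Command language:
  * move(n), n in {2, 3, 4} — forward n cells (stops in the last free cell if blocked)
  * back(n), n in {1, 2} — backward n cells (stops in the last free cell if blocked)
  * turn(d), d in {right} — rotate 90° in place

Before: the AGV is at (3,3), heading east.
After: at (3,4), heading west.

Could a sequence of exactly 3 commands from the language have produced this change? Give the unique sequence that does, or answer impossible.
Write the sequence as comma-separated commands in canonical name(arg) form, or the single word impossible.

key: position moved to (3,4) AND the heading swung to W — translation plus rotation needed
t0: at (3,3), heading east
[1] after turn(right): at (3,3), heading south
[2] after back(1): at (3,4), heading south
[3] after turn(right): at (3,4), heading west
no rival 3-sequence matches.

turn(right), back(1), turn(right)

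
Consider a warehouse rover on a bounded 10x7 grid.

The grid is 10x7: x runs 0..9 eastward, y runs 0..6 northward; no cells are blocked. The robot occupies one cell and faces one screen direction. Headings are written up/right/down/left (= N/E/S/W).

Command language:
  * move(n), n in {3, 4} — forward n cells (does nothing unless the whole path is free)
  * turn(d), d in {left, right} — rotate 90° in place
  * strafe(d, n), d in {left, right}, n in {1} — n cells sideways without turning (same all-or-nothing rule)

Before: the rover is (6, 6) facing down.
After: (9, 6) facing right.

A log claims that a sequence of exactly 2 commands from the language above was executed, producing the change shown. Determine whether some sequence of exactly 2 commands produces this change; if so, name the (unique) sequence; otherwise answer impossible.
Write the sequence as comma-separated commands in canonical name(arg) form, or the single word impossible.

key: order matters: swapping turn(left) and move(3) lands elsewhere
t0: (6, 6) facing down
[1] after turn(left): (6, 6) facing right
[2] after move(3): (9, 6) facing right
no other 2-command option fits: unique.

turn(left), move(3)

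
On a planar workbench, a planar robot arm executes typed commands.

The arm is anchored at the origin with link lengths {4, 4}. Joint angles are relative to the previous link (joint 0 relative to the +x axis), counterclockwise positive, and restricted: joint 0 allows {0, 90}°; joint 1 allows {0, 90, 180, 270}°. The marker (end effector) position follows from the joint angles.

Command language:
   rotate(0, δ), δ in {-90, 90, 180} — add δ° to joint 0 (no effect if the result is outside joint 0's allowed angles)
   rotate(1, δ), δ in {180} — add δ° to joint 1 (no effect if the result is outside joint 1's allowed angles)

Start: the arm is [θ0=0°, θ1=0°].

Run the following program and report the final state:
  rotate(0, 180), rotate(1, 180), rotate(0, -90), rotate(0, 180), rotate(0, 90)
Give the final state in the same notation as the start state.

[θ0=90°, θ1=180°]

from: [θ0=0°, θ1=0°]
step 1 (rotate(0, 180)): [θ0=0°, θ1=0°]
step 2 (rotate(1, 180)): [θ0=0°, θ1=180°]
step 3 (rotate(0, -90)): [θ0=0°, θ1=180°]
step 4 (rotate(0, 180)): [θ0=0°, θ1=180°]
step 5 (rotate(0, 90)): [θ0=90°, θ1=180°]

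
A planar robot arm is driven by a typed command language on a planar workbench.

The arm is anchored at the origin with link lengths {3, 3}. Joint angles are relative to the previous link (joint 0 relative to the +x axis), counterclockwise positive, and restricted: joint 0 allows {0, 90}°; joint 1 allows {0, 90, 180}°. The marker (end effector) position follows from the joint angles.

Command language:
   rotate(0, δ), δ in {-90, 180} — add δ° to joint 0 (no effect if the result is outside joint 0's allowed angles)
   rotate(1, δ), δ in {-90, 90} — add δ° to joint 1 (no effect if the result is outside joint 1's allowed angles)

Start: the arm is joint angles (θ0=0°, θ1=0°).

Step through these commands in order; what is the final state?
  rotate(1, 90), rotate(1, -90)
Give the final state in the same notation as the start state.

joint angles (θ0=0°, θ1=0°)

start: joint angles (θ0=0°, θ1=0°)
t=1 rotate(1, 90) ⇒ joint angles (θ0=0°, θ1=90°)
t=2 rotate(1, -90) ⇒ joint angles (θ0=0°, θ1=0°)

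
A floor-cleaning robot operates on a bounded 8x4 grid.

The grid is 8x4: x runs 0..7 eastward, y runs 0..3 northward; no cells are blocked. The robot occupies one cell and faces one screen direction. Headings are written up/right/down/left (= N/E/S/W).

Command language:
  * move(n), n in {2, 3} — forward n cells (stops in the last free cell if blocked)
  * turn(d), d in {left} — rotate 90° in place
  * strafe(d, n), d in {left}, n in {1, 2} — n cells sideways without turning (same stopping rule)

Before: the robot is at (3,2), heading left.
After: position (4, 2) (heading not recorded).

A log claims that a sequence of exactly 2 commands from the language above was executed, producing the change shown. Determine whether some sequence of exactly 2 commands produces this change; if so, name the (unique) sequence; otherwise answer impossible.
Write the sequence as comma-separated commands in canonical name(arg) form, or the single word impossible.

key: running strafe(left, 1) before turn(left) would end elsewhere — order is forced
from: at (3,2), heading left
t=1 turn(left) ⇒ at (3,2), heading down
t=2 strafe(left, 1) ⇒ at (4,2), heading down
no rival 2-sequence matches.

turn(left), strafe(left, 1)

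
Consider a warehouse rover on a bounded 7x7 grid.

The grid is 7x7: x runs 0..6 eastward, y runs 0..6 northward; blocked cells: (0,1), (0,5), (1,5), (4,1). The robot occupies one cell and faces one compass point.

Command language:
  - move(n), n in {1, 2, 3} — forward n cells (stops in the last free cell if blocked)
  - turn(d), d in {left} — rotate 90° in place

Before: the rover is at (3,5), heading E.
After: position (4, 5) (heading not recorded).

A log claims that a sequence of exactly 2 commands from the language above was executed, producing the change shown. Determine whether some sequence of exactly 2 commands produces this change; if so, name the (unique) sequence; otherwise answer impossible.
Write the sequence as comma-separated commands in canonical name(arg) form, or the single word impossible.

move(1), turn(left)

key: running turn(left) before move(1) would end elsewhere — order is forced
from: at (3,5), heading E
[1] after move(1): at (4,5), heading E
[2] after turn(left): at (4,5), heading N
uniquely the one of 16 2-step routes that fits.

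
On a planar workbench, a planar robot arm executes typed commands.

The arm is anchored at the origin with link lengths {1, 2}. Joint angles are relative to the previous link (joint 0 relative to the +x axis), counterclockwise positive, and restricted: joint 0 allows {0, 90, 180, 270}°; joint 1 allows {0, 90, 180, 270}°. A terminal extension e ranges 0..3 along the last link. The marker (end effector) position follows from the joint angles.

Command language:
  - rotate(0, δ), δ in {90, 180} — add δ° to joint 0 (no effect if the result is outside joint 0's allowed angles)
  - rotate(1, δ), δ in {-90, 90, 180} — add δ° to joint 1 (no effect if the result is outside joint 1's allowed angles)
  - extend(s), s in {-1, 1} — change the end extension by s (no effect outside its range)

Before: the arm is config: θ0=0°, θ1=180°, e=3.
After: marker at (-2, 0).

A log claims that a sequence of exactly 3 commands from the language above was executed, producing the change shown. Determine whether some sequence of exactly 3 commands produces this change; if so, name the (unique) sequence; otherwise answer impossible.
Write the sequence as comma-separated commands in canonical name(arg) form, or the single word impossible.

extend(1), extend(-1), extend(-1)

key: running extend(-1) before extend(1) would end elsewhere — order is forced
start: config: θ0=0°, θ1=180°, e=3
[1] after extend(1): config: θ0=0°, θ1=180°, e=3
[2] after extend(-1): config: θ0=0°, θ1=180°, e=2
[3] after extend(-1): config: θ0=0°, θ1=180°, e=1
all 343 alternatives checked — unique.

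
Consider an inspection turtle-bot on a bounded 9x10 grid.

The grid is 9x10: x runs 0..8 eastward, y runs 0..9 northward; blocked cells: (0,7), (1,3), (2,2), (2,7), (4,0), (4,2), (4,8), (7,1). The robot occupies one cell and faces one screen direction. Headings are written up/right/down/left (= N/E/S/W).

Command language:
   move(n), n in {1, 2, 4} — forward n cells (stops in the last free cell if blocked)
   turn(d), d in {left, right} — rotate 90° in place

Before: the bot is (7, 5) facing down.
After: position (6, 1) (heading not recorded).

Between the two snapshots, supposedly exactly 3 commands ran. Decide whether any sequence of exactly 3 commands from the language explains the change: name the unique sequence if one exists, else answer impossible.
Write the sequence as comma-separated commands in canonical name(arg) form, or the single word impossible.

impossible

every 3-command combo misses the target.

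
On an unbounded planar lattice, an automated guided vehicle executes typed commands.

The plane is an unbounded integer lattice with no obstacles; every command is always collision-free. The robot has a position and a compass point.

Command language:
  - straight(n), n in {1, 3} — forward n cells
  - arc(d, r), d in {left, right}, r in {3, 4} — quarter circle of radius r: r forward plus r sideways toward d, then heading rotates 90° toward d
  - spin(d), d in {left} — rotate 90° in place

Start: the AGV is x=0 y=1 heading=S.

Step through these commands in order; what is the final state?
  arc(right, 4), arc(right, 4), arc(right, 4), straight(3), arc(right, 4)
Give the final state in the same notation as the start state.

initial: x=0 y=1 heading=S
[1] after arc(right, 4): x=-4 y=-3 heading=W
[2] after arc(right, 4): x=-8 y=1 heading=N
[3] after arc(right, 4): x=-4 y=5 heading=E
[4] after straight(3): x=-1 y=5 heading=E
[5] after arc(right, 4): x=3 y=1 heading=S

x=3 y=1 heading=S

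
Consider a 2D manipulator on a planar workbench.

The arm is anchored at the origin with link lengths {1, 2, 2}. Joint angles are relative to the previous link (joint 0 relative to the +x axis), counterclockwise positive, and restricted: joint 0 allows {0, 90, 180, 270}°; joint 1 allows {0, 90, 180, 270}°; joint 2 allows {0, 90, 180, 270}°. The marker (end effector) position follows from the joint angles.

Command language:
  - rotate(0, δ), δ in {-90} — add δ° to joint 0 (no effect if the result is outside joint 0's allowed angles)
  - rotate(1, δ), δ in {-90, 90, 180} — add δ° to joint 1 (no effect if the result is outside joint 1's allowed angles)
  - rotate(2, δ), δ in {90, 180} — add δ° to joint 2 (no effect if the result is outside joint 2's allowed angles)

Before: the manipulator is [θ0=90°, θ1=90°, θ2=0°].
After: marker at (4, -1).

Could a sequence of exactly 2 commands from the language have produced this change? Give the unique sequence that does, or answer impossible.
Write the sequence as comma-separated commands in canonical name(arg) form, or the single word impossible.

begin: [θ0=90°, θ1=90°, θ2=0°]
t=1 rotate(0, -90) ⇒ [θ0=0°, θ1=90°, θ2=0°]
t=2 rotate(0, -90) ⇒ [θ0=270°, θ1=90°, θ2=0°]
all 36 alternatives checked — unique.

rotate(0, -90), rotate(0, -90)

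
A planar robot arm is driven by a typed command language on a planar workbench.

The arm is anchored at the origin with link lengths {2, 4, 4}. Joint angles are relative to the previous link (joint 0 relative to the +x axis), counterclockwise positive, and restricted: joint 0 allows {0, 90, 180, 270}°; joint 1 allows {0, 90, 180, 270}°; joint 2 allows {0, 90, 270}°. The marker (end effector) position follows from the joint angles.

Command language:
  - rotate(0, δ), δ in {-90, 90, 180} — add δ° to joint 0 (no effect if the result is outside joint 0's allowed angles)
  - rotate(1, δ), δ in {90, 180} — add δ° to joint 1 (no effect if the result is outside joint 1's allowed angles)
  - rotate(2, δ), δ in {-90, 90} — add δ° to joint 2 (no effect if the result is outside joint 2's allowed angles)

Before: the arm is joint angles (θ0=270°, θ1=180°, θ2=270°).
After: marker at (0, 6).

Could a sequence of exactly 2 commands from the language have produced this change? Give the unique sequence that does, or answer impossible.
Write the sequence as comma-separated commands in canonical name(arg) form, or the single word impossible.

key: running rotate(2, 90) before rotate(2, -90) would end elsewhere — order is forced
start: joint angles (θ0=270°, θ1=180°, θ2=270°)
1. rotate(2, -90) → joint angles (θ0=270°, θ1=180°, θ2=270°)
2. rotate(2, 90) → joint angles (θ0=270°, θ1=180°, θ2=0°)
no rival 2-sequence matches.

rotate(2, -90), rotate(2, 90)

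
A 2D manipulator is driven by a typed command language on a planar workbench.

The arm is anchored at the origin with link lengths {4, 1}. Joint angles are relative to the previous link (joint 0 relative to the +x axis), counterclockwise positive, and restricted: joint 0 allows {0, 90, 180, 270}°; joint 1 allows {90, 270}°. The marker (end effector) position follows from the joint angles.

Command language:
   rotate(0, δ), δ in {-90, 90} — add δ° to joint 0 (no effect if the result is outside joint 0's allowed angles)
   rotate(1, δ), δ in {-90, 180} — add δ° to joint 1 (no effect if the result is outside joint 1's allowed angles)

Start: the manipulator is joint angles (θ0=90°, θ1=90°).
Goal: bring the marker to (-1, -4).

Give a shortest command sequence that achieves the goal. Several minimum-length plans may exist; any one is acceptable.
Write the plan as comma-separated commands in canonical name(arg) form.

rotate(1, 180), rotate(0, 90), rotate(0, 90)

t0: joint angles (θ0=90°, θ1=90°)
step 1 (rotate(1, 180)): joint angles (θ0=90°, θ1=270°)
step 2 (rotate(0, 90)): joint angles (θ0=180°, θ1=270°)
step 3 (rotate(0, 90)): joint angles (θ0=270°, θ1=270°)
minimal: 3 command(s), checked below 3.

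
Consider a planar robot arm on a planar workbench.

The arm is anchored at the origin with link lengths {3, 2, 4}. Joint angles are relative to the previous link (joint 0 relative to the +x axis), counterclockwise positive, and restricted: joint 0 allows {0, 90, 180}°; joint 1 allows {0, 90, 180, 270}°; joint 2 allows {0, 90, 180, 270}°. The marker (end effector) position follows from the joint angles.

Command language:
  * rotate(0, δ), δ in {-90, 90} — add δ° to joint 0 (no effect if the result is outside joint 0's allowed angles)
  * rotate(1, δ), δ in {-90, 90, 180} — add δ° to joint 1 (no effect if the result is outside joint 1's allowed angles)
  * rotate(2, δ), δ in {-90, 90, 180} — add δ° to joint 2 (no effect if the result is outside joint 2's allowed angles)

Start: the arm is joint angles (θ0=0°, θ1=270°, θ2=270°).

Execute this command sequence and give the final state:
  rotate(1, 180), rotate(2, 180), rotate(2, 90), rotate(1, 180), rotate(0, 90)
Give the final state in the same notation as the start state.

from: joint angles (θ0=0°, θ1=270°, θ2=270°)
1. rotate(1, 180) → joint angles (θ0=0°, θ1=90°, θ2=270°)
2. rotate(2, 180) → joint angles (θ0=0°, θ1=90°, θ2=90°)
3. rotate(2, 90) → joint angles (θ0=0°, θ1=90°, θ2=180°)
4. rotate(1, 180) → joint angles (θ0=0°, θ1=270°, θ2=180°)
5. rotate(0, 90) → joint angles (θ0=90°, θ1=270°, θ2=180°)

joint angles (θ0=90°, θ1=270°, θ2=180°)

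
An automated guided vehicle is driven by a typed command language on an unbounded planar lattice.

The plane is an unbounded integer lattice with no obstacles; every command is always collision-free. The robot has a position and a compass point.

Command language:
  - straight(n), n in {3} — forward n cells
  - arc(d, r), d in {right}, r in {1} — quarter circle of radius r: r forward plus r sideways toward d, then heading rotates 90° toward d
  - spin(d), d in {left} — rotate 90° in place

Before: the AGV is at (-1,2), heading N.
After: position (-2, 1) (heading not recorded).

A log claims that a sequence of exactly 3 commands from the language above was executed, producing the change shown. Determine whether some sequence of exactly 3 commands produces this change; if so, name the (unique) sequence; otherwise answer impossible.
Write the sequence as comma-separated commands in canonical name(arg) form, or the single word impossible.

spin(left), spin(left), arc(right, 1)

key: order matters: swapping spin(left) and arc(right, 1) lands elsewhere
t0: at (-1,2), heading N
step 1 (spin(left)): at (-1,2), heading W
step 2 (spin(left)): at (-1,2), heading S
step 3 (arc(right, 1)): at (-2,1), heading W
all 27 alternatives checked — unique.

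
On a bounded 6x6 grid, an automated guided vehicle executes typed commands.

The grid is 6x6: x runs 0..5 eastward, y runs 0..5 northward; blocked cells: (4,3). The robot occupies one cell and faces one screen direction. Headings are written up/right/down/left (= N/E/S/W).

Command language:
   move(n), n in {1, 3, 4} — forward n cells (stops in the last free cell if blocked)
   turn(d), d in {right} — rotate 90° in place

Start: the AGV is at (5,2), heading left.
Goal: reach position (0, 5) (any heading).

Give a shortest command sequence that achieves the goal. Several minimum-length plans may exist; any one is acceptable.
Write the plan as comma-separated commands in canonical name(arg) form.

move(3), move(3), turn(right), move(3)

begin: at (5,2), heading left
[1] after move(3): at (2,2), heading left
[2] after move(3): at (0,2), heading left
[3] after turn(right): at (0,2), heading up
[4] after move(3): at (0,5), heading up
no 3-step plan works, so 4 is optimal.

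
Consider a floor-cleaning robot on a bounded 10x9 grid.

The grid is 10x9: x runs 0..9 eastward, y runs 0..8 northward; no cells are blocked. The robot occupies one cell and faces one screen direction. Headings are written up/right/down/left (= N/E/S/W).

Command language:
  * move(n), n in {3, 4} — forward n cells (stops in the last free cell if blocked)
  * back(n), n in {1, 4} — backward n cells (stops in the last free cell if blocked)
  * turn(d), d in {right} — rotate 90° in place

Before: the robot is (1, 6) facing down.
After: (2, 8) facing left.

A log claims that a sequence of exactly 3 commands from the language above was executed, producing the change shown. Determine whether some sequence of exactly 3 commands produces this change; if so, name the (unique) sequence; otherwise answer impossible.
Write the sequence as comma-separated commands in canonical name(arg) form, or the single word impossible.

back(4), turn(right), back(1)

key: position moved to (2,8) AND the heading swung to W — translation plus rotation needed
t0: (1, 6) facing down
t=1 back(4) ⇒ (1, 8) facing down
t=2 turn(right) ⇒ (1, 8) facing left
t=3 back(1) ⇒ (2, 8) facing left
uniquely the one of 125 3-step routes that fits.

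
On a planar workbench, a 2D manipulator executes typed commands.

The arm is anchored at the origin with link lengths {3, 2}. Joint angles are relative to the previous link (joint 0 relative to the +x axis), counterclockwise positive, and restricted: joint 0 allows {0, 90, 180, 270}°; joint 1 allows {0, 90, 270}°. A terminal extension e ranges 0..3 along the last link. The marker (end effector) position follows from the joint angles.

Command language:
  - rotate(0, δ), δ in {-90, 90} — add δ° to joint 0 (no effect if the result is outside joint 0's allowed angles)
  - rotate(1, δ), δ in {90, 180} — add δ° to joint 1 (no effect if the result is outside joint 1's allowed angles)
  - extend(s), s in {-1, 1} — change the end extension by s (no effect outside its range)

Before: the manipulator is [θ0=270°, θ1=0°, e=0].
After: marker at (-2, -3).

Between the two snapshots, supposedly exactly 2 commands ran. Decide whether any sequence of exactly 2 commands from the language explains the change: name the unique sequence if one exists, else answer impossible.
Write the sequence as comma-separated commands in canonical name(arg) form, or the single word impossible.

rotate(1, 90), rotate(1, 180)

key: order matters: swapping rotate(1, 90) and rotate(1, 180) lands elsewhere
begin: [θ0=270°, θ1=0°, e=0]
1. rotate(1, 90) → [θ0=270°, θ1=90°, e=0]
2. rotate(1, 180) → [θ0=270°, θ1=270°, e=0]
uniquely the one of 36 2-step routes that fits.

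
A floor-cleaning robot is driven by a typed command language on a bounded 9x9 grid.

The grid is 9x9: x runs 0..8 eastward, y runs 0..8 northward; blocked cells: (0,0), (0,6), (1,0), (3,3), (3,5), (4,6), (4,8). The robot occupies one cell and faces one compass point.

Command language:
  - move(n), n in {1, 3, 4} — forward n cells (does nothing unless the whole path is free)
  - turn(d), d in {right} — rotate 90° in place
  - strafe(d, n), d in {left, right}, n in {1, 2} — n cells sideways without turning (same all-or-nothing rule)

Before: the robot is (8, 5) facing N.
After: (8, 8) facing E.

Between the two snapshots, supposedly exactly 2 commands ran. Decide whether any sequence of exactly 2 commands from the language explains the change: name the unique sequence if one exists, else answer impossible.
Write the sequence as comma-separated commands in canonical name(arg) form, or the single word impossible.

key: order matters: swapping move(3) and turn(right) lands elsewhere
start: (8, 5) facing N
1. move(3) → (8, 8) facing N
2. turn(right) → (8, 8) facing E
uniquely the one of 64 2-step routes that fits.

move(3), turn(right)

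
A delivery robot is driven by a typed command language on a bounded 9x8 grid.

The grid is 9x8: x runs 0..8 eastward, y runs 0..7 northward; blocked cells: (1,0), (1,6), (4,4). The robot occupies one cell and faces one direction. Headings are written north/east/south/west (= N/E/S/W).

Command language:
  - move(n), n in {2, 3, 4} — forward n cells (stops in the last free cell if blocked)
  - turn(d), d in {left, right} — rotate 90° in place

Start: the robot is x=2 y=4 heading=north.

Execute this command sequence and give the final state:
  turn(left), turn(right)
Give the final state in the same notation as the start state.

initial: x=2 y=4 heading=north
[1] after turn(left): x=2 y=4 heading=west
[2] after turn(right): x=2 y=4 heading=north

x=2 y=4 heading=north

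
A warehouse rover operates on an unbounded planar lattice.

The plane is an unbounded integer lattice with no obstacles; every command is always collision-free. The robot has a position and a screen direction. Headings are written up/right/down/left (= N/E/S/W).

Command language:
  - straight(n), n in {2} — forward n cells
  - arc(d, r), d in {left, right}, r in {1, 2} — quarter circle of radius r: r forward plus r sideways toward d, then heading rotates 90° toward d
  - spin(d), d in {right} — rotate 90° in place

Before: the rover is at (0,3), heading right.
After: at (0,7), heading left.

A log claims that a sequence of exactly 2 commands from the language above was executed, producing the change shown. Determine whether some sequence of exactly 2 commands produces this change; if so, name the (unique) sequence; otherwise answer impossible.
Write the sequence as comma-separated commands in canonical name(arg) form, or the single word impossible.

arc(left, 2), arc(left, 2)

key: cell and facing (now W) both changed — the 2 commands mix motion and turning
begin: at (0,3), heading right
1. arc(left, 2) → at (2,5), heading up
2. arc(left, 2) → at (0,7), heading left
no rival 2-sequence matches.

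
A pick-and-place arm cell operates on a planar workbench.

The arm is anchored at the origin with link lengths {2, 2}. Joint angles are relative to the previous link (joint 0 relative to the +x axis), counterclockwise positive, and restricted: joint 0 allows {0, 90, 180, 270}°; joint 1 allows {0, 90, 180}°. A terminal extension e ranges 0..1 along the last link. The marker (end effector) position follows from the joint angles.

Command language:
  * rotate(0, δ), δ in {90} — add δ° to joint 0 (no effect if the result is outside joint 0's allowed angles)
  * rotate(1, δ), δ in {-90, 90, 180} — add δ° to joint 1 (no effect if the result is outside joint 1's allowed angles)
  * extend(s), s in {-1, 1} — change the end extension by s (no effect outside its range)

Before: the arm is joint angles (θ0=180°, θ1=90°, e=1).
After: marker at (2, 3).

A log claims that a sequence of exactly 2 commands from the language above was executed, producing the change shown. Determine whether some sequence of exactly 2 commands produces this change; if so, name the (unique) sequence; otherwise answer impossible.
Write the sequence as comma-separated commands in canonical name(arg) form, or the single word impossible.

start: joint angles (θ0=180°, θ1=90°, e=1)
step 1 (rotate(0, 90)): joint angles (θ0=270°, θ1=90°, e=1)
step 2 (rotate(0, 90)): joint angles (θ0=0°, θ1=90°, e=1)
no other 2-command option fits: unique.

rotate(0, 90), rotate(0, 90)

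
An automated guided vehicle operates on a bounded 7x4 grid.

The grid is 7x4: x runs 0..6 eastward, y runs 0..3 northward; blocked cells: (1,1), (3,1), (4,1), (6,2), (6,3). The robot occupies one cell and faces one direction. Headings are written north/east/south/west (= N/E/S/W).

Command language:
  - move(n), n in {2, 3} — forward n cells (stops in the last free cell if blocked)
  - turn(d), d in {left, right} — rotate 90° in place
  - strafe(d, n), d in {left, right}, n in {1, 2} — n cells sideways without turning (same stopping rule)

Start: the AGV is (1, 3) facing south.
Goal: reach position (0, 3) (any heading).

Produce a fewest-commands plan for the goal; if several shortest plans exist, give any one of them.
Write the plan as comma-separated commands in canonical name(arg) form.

begin: (1, 3) facing south
[1] after strafe(right, 2): (0, 3) facing south
nothing shorter than 1 reaches the goal.

strafe(right, 2)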